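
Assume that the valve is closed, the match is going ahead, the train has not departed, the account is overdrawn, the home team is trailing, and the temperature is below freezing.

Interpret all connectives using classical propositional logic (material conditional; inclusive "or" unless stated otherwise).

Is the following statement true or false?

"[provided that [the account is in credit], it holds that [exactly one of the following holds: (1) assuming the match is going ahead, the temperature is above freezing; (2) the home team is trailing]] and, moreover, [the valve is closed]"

True

Let U = "the account is overdrawn" (T), K = "the match is cancelled" (F), R = "the temperature is below freezing" (T), L = "the home team is leading" (F), G = "the valve is open" (F).
This is (~U -> ((~K -> ~R) xor ~L)) & ~G.

~U = ~T = F
~K = ~F = T
~R = ~T = F
~K -> ~R = T -> F = F
~L = ~F = T
(~K -> ~R) xor ~L = F xor T = T
~U -> ((~K -> ~R) xor ~L) = F -> T = T
~G = ~F = T
(~U -> ((~K -> ~R) xor ~L)) & ~G = T & T = T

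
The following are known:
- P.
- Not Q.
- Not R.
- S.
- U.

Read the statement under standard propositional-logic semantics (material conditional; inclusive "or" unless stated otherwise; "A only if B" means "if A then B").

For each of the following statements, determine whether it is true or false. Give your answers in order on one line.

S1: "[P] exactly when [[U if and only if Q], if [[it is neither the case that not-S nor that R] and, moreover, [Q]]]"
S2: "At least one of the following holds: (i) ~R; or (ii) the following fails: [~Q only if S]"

S1: Parsed as P iff (((not S nor R) and Q) -> (U iff Q))

not S = not True = False
not S nor R = False nor False = True
(not S nor R) and Q = True and False = False
U iff Q = True iff False = False
((not S nor R) and Q) -> (U iff Q) = False -> False = True
P iff (((not S nor R) and Q) -> (U iff Q)) = True iff True = True
So S1 is true.

S2: Parsed as not R or not (not Q -> S)

not R = not False = True
not Q = not False = True
not Q -> S = True -> True = True
not (not Q -> S) = not True = False
not R or not (not Q -> S) = True or False = True
So S2 is true.

S1 T; S2 T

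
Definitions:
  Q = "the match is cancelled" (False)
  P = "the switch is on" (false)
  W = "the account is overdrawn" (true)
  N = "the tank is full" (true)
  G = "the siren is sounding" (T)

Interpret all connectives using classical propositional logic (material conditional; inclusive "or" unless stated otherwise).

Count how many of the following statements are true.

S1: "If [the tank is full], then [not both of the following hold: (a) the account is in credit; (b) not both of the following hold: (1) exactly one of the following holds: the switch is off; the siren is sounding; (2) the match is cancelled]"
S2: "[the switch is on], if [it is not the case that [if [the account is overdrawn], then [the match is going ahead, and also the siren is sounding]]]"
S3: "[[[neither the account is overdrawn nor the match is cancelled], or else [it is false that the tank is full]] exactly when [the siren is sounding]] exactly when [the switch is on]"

3

S1: Formalization: N -> (~W nand ((~P xor G) nand Q))

~W = ~T = F
~P = ~F = T
~P xor G = T xor T = F
(~P xor G) nand Q = F nand F = T
~W nand ((~P xor G) nand Q) = F nand T = T
N -> (~W nand ((~P xor G) nand Q)) = T -> T = T
Hence S1 is true.

S2: This is ~(W -> (~Q & G)) -> P.

~Q = ~F = T
~Q & G = T & T = T
W -> (~Q & G) = T -> T = T
~(W -> (~Q & G)) = ~T = F
~(W -> (~Q & G)) -> P = F -> F = T
Thus S2 is true.

S3: Formalization: (((W nor Q) | ~N) <-> G) <-> P

W nor Q = T nor F = F
~N = ~T = F
(W nor Q) | ~N = F | F = F
((W nor Q) | ~N) <-> G = F <-> T = F
(((W nor Q) | ~N) <-> G) <-> P = F <-> F = T
So S3 is true.

Count: 3.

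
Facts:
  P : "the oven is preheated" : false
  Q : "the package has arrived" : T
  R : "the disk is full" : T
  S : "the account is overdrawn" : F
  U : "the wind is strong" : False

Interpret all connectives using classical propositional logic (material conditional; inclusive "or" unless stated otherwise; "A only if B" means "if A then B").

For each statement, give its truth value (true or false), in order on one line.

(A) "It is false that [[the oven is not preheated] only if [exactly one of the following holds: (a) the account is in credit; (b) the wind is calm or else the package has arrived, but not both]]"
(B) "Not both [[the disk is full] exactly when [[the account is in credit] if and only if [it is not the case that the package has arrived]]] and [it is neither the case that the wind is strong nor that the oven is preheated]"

(A): In symbols: ~(~P -> (~S xor (~U xor Q)))

~P = ~F = T
~S = ~F = T
~U = ~F = T
~U xor Q = T xor T = F
~S xor (~U xor Q) = T xor F = T
~P -> (~S xor (~U xor Q)) = T -> T = T
~(~P -> (~S xor (~U xor Q))) = ~T = F
Thus (A) is false.

(B): Parsed as (R <-> (~S <-> ~Q)) nand (U nor P)

~S = ~F = T
~Q = ~T = F
~S <-> ~Q = T <-> F = F
R <-> (~S <-> ~Q) = T <-> F = F
U nor P = F nor F = T
(R <-> (~S <-> ~Q)) nand (U nor P) = F nand T = T
So (B) is true.

(A) false; (B) true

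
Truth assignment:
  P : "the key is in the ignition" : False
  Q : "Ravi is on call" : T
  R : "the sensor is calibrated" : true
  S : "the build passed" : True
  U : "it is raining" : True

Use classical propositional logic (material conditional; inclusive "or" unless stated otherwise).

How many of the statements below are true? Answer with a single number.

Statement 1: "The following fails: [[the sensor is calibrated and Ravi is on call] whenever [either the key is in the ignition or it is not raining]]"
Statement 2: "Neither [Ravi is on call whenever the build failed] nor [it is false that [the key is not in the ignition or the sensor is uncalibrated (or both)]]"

0

Statement 1: Formalization: not ((P or not U) -> (R and Q))

not U = not True = False
P or not U = False or False = False
R and Q = True and True = True
(P or not U) -> (R and Q) = False -> True = True
not ((P or not U) -> (R and Q)) = not True = False
So Statement 1 is false.

Statement 2: Formalization: (not S -> Q) nor not (not P or not R)

not S = not True = False
not S -> Q = False -> True = True
not P = not False = True
not R = not True = False
not P or not R = True or False = True
not (not P or not R) = not True = False
(not S -> Q) nor not (not P or not R) = True nor False = False
Thus Statement 2 is false.

0 of the 2 statements are true (none).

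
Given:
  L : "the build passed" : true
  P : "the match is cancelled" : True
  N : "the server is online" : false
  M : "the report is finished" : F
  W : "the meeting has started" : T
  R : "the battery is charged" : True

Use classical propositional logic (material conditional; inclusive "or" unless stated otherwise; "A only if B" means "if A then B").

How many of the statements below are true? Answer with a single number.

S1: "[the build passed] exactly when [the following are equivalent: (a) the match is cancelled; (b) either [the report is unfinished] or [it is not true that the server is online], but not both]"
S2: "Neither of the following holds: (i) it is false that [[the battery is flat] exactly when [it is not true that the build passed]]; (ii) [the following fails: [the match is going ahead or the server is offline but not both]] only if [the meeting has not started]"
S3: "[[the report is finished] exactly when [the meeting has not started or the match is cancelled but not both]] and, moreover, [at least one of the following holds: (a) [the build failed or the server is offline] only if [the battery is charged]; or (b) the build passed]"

0

S1: This is L ↔ (P ↔ (¬M ⊕ ¬N)).

¬M = ¬F = T
¬N = ¬F = T
¬M ⊕ ¬N = T ⊕ T = F
P ↔ (¬M ⊕ ¬N) = T ↔ F = F
L ↔ (P ↔ (¬M ⊕ ¬N)) = T ↔ F = F
Hence S1 is false.

S2: In symbols: ¬(¬R ↔ ¬L) ↓ (¬(¬P ⊕ ¬N) → ¬W)

¬R = ¬T = F
¬L = ¬T = F
¬R ↔ ¬L = F ↔ F = T
¬(¬R ↔ ¬L) = ¬T = F
¬P = ¬T = F
¬N = ¬F = T
¬P ⊕ ¬N = F ⊕ T = T
¬(¬P ⊕ ¬N) = ¬T = F
¬W = ¬T = F
¬(¬P ⊕ ¬N) → ¬W = F → F = T
¬(¬R ↔ ¬L) ↓ (¬(¬P ⊕ ¬N) → ¬W) = F ↓ T = F
Hence S2 is false.

S3: This is (M ↔ (¬W ⊕ P)) ∧ (((¬L ∨ ¬N) → R) ∨ L).

¬W = ¬T = F
¬W ⊕ P = F ⊕ T = T
M ↔ (¬W ⊕ P) = F ↔ T = F
¬L = ¬T = F
¬N = ¬F = T
¬L ∨ ¬N = F ∨ T = T
(¬L ∨ ¬N) → R = T → T = T
((¬L ∨ ¬N) → R) ∨ L = T ∨ T = T
(M ↔ (¬W ⊕ P)) ∧ (((¬L ∨ ¬N) → R) ∨ L) = F ∧ T = F
Thus S3 is false.

0 of the 3 statements are true (none).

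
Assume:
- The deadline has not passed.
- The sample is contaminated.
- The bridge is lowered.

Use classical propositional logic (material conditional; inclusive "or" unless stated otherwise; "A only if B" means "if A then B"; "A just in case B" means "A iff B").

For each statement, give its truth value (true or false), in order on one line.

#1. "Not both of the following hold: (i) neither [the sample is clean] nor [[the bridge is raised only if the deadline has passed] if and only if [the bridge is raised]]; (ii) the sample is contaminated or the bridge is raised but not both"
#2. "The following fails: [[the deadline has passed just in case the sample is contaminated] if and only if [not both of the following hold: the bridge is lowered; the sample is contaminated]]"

#1 false, #2 false

Let P = "the sample is contaminated" (True), K = "the bridge is raised" (False), D = "the deadline has passed" (False).

#1: This is (not P nor ((K -> D) iff K)) nand (P xor K).

not P = not True = False
K -> D = False -> False = True
(K -> D) iff K = True iff False = False
not P nor ((K -> D) iff K) = False nor False = True
P xor K = True xor False = True
(not P nor ((K -> D) iff K)) nand (P xor K) = True nand True = False
Hence #1 is false.

#2: This is not ((D iff P) iff (not K nand P)).

D iff P = False iff True = False
not K = not False = True
not K nand P = True nand True = False
(D iff P) iff (not K nand P) = False iff False = True
not ((D iff P) iff (not K nand P)) = not True = False
Hence #2 is false.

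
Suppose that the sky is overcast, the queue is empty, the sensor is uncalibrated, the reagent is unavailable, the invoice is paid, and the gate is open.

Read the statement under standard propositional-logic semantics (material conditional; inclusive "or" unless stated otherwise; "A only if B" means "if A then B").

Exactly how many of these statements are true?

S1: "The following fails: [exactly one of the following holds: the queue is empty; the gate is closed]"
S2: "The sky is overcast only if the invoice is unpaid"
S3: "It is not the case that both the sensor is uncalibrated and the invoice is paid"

0

Let H = "the queue is empty" (True), P = "the gate is open" (True), K = "the sky is overcast" (True), W = "the invoice is paid" (True), U = "the sensor is calibrated" (False).

S1: Parsed as not (H xor not P)

not P = not True = False
H xor not P = True xor False = True
not (H xor not P) = not True = False
So S1 is false.

S2: Parsed as K -> not W

not W = not True = False
K -> not W = True -> False = False
Thus S2 is false.

S3: In symbols: not U nand W

not U = not False = True
not U nand W = True nand True = False
So S3 is false.

True statements: 0 (none).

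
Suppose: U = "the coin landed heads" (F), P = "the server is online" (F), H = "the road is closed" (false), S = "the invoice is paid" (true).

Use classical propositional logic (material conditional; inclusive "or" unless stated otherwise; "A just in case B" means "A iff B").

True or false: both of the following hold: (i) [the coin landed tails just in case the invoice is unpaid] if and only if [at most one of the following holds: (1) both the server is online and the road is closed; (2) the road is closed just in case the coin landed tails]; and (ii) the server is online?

False.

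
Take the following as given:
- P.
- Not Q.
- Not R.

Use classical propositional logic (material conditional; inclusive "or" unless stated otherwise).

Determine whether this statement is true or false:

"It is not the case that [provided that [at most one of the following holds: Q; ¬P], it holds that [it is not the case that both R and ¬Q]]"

False

This is not ((Q nand not P) -> (R nand not Q)).

not P = not True = False
Q nand not P = False nand False = True
not Q = not False = True
R nand not Q = False nand True = True
(Q nand not P) -> (R nand not Q) = True -> True = True
not ((Q nand not P) -> (R nand not Q)) = not True = False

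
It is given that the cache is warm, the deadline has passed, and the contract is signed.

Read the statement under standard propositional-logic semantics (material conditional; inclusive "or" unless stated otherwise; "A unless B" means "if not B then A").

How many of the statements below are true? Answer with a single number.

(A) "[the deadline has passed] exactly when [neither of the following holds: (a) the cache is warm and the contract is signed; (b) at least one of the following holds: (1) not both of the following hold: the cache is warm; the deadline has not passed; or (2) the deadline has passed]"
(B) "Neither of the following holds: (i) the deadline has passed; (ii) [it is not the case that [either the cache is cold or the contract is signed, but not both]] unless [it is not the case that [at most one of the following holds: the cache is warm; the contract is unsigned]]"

0

Let S = "the deadline has passed" (True), D = "the cache is warm" (True), W = "the contract is signed" (True).

(A): In symbols: S iff ((D and W) nor ((D nand not S) or S))

D and W = True and True = True
not S = not True = False
D nand not S = True nand False = True
(D nand not S) or S = True or True = True
(D and W) nor ((D nand not S) or S) = True nor True = False
S iff ((D and W) nor ((D nand not S) or S)) = True iff False = False
Hence (A) is false.

(B): In symbols: S nor (not (not D xor W) or not (D nand not W))

not D = not True = False
not D xor W = False xor True = True
not (not D xor W) = not True = False
not W = not True = False
D nand not W = True nand False = True
not (D nand not W) = not True = False
not (not D xor W) or not (D nand not W) = False or False = False
S nor (not (not D xor W) or not (D nand not W)) = True nor False = False
So (B) is false.

Count: 0.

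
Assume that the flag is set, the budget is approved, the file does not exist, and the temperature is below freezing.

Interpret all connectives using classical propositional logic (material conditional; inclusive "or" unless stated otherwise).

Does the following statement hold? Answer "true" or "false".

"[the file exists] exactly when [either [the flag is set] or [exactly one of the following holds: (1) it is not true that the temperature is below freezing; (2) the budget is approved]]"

Let V = "the file exists" (F), W = "the flag is set" (T), Q = "the temperature is below freezing" (T), K = "the budget is approved" (T).
Formalization: V ↔ (W ∨ (¬Q ⊕ K))

¬Q = ¬T = F
¬Q ⊕ K = F ⊕ T = T
W ∨ (¬Q ⊕ K) = T ∨ T = T
V ↔ (W ∨ (¬Q ⊕ K)) = F ↔ T = F

The statement is false.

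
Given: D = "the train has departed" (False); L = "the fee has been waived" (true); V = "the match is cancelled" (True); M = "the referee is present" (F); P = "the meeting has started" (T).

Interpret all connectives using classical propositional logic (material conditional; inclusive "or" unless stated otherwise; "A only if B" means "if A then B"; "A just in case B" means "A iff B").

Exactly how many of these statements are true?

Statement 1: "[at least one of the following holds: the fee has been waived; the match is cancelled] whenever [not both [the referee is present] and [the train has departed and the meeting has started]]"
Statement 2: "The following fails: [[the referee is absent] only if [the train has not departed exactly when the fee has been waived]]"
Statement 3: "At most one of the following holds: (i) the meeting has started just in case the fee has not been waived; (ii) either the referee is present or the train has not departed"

Statement 1: This is (M nand (D and P)) -> (L or V).

D and P = False and True = False
M nand (D and P) = False nand False = True
L or V = True or True = True
(M nand (D and P)) -> (L or V) = True -> True = True
So Statement 1 is true.

Statement 2: Parsed as not (not M -> (not D iff L))

not M = not False = True
not D = not False = True
not D iff L = True iff True = True
not M -> (not D iff L) = True -> True = True
not (not M -> (not D iff L)) = not True = False
Hence Statement 2 is false.

Statement 3: Parsed as (P iff not L) nand (M or not D)

not L = not True = False
P iff not L = True iff False = False
not D = not False = True
M or not D = False or True = True
(P iff not L) nand (M or not D) = False nand True = True
So Statement 3 is true.

2 of the 3 statements are true (Statement 1, Statement 3).

2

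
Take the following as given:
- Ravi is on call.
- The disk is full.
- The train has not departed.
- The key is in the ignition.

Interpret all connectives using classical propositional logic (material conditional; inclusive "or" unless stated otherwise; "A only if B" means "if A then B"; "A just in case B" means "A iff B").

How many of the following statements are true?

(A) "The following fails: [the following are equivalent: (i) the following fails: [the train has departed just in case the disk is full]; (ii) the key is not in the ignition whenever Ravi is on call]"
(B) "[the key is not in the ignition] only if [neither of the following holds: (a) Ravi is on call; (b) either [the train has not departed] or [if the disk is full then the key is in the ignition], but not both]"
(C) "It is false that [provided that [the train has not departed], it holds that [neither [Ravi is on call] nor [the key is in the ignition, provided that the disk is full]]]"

Let R = "the train has departed" (False), Q = "the disk is full" (True), P = "Ravi is on call" (True), S = "the key is in the ignition" (True).

(A): Formalization: not (not (R iff Q) iff (P -> not S))

R iff Q = False iff True = False
not (R iff Q) = not False = True
not S = not True = False
P -> not S = True -> False = False
not (R iff Q) iff (P -> not S) = True iff False = False
not (not (R iff Q) iff (P -> not S)) = not False = True
So (A) is true.

(B): In symbols: not S -> (P nor (not R xor (Q -> S)))

not S = not True = False
not R = not False = True
Q -> S = True -> True = True
not R xor (Q -> S) = True xor True = False
P nor (not R xor (Q -> S)) = True nor False = False
not S -> (P nor (not R xor (Q -> S))) = False -> False = True
Hence (B) is true.

(C): In symbols: not (not R -> (P nor (Q -> S)))

not R = not False = True
Q -> S = True -> True = True
P nor (Q -> S) = True nor True = False
not R -> (P nor (Q -> S)) = True -> False = False
not (not R -> (P nor (Q -> S))) = not False = True
Hence (C) is true.

3 of the 3 statements are true.

3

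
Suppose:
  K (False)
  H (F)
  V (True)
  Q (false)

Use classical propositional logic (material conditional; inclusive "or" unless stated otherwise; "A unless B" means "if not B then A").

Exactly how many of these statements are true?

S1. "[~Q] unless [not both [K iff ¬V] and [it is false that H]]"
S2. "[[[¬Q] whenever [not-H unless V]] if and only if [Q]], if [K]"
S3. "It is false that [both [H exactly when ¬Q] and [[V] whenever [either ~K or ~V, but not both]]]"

S1: Formalization: ¬Q ∨ ((K ↔ ¬V) ↑ ¬H)

¬Q = ¬F = T
¬V = ¬T = F
K ↔ ¬V = F ↔ F = T
¬H = ¬F = T
(K ↔ ¬V) ↑ ¬H = T ↑ T = F
¬Q ∨ ((K ↔ ¬V) ↑ ¬H) = T ∨ F = T
Hence S1 is true.

S2: In symbols: K → (((¬H ∨ V) → ¬Q) ↔ Q)

¬H = ¬F = T
¬H ∨ V = T ∨ T = T
¬Q = ¬F = T
(¬H ∨ V) → ¬Q = T → T = T
((¬H ∨ V) → ¬Q) ↔ Q = T ↔ F = F
K → (((¬H ∨ V) → ¬Q) ↔ Q) = F → F = T
Hence S2 is true.

S3: Parsed as ¬((H ↔ ¬Q) ∧ ((¬K ⊕ ¬V) → V))

¬Q = ¬F = T
H ↔ ¬Q = F ↔ T = F
¬K = ¬F = T
¬V = ¬T = F
¬K ⊕ ¬V = T ⊕ F = T
(¬K ⊕ ¬V) → V = T → T = T
(H ↔ ¬Q) ∧ ((¬K ⊕ ¬V) → V) = F ∧ T = F
¬((H ↔ ¬Q) ∧ ((¬K ⊕ ¬V) → V)) = ¬F = T
Thus S3 is true.

Count: 3.

3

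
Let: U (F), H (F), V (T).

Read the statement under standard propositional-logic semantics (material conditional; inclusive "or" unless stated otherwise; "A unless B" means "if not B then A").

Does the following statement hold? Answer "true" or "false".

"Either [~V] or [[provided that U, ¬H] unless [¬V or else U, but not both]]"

true

Values: V=T, U=F, H=F.
In symbols: ~V | ((U -> ~H) | (~V xor U))

~V = ~T = F
~H = ~F = T
U -> ~H = F -> T = T
~V = ~T = F
~V xor U = F xor F = F
(U -> ~H) | (~V xor U) = T | F = T
~V | ((U -> ~H) | (~V xor U)) = F | T = T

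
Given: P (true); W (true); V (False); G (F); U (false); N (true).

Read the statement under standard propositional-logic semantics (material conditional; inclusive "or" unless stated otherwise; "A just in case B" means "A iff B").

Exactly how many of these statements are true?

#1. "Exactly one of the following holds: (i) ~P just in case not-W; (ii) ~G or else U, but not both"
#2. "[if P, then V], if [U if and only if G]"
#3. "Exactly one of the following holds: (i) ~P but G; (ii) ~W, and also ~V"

#1: This is (not P iff not W) xor (not G xor U).

not P = not True = False
not W = not True = False
not P iff not W = False iff False = True
not G = not False = True
not G xor U = True xor False = True
(not P iff not W) xor (not G xor U) = True xor True = False
Thus #1 is false.

#2: This is (U iff G) -> (P -> V).

U iff G = False iff False = True
P -> V = True -> False = False
(U iff G) -> (P -> V) = True -> False = False
Thus #2 is false.

#3: In symbols: (not P and G) xor (not W and not V)

not P = not True = False
not P and G = False and False = False
not W = not True = False
not V = not False = True
not W and not V = False and True = False
(not P and G) xor (not W and not V) = False xor False = False
So #3 is false.

0 of the 3 statements are true (none).

0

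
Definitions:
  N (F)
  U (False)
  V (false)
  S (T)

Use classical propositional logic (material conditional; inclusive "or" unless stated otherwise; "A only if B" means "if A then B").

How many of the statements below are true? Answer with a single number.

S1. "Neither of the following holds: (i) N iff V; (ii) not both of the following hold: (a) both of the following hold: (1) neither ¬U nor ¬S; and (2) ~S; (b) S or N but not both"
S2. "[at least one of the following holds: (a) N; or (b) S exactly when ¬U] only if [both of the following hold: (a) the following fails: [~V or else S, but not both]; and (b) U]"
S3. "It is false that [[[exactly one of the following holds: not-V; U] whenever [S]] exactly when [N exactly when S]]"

1

S1: Formalization: (N <-> V) nor (((~U nor ~S) & ~S) nand (S xor N))

N <-> V = F <-> F = T
~U = ~F = T
~S = ~T = F
~U nor ~S = T nor F = F
~S = ~T = F
(~U nor ~S) & ~S = F & F = F
S xor N = T xor F = T
((~U nor ~S) & ~S) nand (S xor N) = F nand T = T
(N <-> V) nor (((~U nor ~S) & ~S) nand (S xor N)) = T nor T = F
Hence S1 is false.

S2: This is (N | (S <-> ~U)) -> (~(~V xor S) & U).

~U = ~F = T
S <-> ~U = T <-> T = T
N | (S <-> ~U) = F | T = T
~V = ~F = T
~V xor S = T xor T = F
~(~V xor S) = ~F = T
~(~V xor S) & U = T & F = F
(N | (S <-> ~U)) -> (~(~V xor S) & U) = T -> F = F
So S2 is false.

S3: This is ~((S -> (~V xor U)) <-> (N <-> S)).

~V = ~F = T
~V xor U = T xor F = T
S -> (~V xor U) = T -> T = T
N <-> S = F <-> T = F
(S -> (~V xor U)) <-> (N <-> S) = T <-> F = F
~((S -> (~V xor U)) <-> (N <-> S)) = ~F = T
Hence S3 is true.

1 of the 3 statements is true.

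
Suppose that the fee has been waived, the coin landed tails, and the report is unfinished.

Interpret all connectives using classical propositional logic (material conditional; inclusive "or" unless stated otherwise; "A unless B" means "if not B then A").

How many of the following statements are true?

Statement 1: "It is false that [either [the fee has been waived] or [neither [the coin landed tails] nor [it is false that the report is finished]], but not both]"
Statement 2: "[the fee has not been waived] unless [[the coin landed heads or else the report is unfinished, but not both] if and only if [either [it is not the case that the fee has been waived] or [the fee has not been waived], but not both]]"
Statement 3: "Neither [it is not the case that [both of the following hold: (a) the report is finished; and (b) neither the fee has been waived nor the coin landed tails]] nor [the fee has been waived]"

Let P = "the fee has been waived" (T), Q = "the coin landed heads" (F), R = "the report is finished" (F).

Statement 1: Parsed as ~(P xor (~Q nor ~R))

~Q = ~F = T
~R = ~F = T
~Q nor ~R = T nor T = F
P xor (~Q nor ~R) = T xor F = T
~(P xor (~Q nor ~R)) = ~T = F
So Statement 1 is false.

Statement 2: Formalization: ~P | ((Q xor ~R) <-> (~P xor ~P))

~P = ~T = F
~R = ~F = T
Q xor ~R = F xor T = T
~P = ~T = F
~P = ~T = F
~P xor ~P = F xor F = F
(Q xor ~R) <-> (~P xor ~P) = T <-> F = F
~P | ((Q xor ~R) <-> (~P xor ~P)) = F | F = F
Thus Statement 2 is false.

Statement 3: Parsed as ~(R & (P nor ~Q)) nor P

~Q = ~F = T
P nor ~Q = T nor T = F
R & (P nor ~Q) = F & F = F
~(R & (P nor ~Q)) = ~F = T
~(R & (P nor ~Q)) nor P = T nor T = F
Thus Statement 3 is false.

True statements: 0 (none).

0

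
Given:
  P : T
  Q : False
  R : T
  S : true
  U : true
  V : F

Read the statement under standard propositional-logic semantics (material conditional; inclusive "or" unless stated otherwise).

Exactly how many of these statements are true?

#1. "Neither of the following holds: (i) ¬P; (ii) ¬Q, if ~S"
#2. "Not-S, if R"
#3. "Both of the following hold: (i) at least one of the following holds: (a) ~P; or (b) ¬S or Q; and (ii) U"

#1: Parsed as ¬P ↓ (¬S → ¬Q)

¬P = ¬T = F
¬S = ¬T = F
¬Q = ¬F = T
¬S → ¬Q = F → T = T
¬P ↓ (¬S → ¬Q) = F ↓ T = F
Thus #1 is false.

#2: Parsed as R → ¬S

¬S = ¬T = F
R → ¬S = T → F = F
Thus #2 is false.

#3: Formalization: (¬P ∨ (¬S ∨ Q)) ∧ U

¬P = ¬T = F
¬S = ¬T = F
¬S ∨ Q = F ∨ F = F
¬P ∨ (¬S ∨ Q) = F ∨ F = F
(¬P ∨ (¬S ∨ Q)) ∧ U = F ∧ T = F
So #3 is false.

True statements: 0 (none).

0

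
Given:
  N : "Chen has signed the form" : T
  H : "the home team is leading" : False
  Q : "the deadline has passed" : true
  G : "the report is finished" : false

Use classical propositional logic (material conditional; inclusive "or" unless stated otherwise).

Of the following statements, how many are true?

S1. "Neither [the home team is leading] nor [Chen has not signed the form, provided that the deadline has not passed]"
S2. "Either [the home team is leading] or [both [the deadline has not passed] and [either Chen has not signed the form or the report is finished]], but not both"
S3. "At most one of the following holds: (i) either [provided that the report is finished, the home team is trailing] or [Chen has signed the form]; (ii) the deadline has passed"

0

S1: Formalization: H nor (~Q -> ~N)

~Q = ~T = F
~N = ~T = F
~Q -> ~N = F -> F = T
H nor (~Q -> ~N) = F nor T = F
Thus S1 is false.

S2: Parsed as H xor (~Q & (~N | G))

~Q = ~T = F
~N = ~T = F
~N | G = F | F = F
~Q & (~N | G) = F & F = F
H xor (~Q & (~N | G)) = F xor F = F
So S2 is false.

S3: Parsed as ((G -> ~H) | N) nand Q

~H = ~F = T
G -> ~H = F -> T = T
(G -> ~H) | N = T | T = T
((G -> ~H) | N) nand Q = T nand T = F
So S3 is false.

Count: 0.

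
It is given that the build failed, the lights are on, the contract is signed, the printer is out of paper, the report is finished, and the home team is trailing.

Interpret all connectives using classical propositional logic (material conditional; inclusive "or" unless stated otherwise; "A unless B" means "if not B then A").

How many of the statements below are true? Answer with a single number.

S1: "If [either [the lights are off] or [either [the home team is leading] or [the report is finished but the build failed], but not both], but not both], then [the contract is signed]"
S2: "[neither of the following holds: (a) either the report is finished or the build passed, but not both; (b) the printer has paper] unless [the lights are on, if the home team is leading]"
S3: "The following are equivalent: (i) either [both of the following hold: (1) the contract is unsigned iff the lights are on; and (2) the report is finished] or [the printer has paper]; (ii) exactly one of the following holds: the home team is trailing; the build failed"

Let Q = "the lights are on" (T), V = "the home team is leading" (F), U = "the report is finished" (T), P = "the build passed" (F), R = "the contract is signed" (T), S = "the printer has paper" (F).

S1: In symbols: (~Q xor (V xor (U & ~P))) -> R

~Q = ~T = F
~P = ~F = T
U & ~P = T & T = T
V xor (U & ~P) = F xor T = T
~Q xor (V xor (U & ~P)) = F xor T = T
(~Q xor (V xor (U & ~P))) -> R = T -> T = T
So S1 is true.

S2: Parsed as ((U xor P) nor S) | (V -> Q)

U xor P = T xor F = T
(U xor P) nor S = T nor F = F
V -> Q = F -> T = T
((U xor P) nor S) | (V -> Q) = F | T = T
Hence S2 is true.

S3: Formalization: (((~R <-> Q) & U) | S) <-> (~V xor ~P)

~R = ~T = F
~R <-> Q = F <-> T = F
(~R <-> Q) & U = F & T = F
((~R <-> Q) & U) | S = F | F = F
~V = ~F = T
~P = ~F = T
~V xor ~P = T xor T = F
(((~R <-> Q) & U) | S) <-> (~V xor ~P) = F <-> F = T
Thus S3 is true.

3 of the 3 statements are true (S1, S2, S3).

3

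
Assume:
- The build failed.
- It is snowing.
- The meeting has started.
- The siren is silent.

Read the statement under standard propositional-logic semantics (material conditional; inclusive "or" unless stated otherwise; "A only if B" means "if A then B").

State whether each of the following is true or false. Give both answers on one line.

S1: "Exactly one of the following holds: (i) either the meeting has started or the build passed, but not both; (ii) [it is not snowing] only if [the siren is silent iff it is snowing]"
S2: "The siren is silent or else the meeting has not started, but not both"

Let R = "the meeting has started" (T), P = "the build passed" (F), Q = "it is snowing" (T), S = "the siren is sounding" (F).

S1: This is (R ⊕ P) ⊕ (¬Q → (¬S ↔ Q)).

R ⊕ P = T ⊕ F = T
¬Q = ¬T = F
¬S = ¬F = T
¬S ↔ Q = T ↔ T = T
¬Q → (¬S ↔ Q) = F → T = T
(R ⊕ P) ⊕ (¬Q → (¬S ↔ Q)) = T ⊕ T = F
Thus S1 is false.

S2: Formalization: ¬S ⊕ ¬R

¬S = ¬F = T
¬R = ¬T = F
¬S ⊕ ¬R = T ⊕ F = T
Thus S2 is true.

S1 F; S2 T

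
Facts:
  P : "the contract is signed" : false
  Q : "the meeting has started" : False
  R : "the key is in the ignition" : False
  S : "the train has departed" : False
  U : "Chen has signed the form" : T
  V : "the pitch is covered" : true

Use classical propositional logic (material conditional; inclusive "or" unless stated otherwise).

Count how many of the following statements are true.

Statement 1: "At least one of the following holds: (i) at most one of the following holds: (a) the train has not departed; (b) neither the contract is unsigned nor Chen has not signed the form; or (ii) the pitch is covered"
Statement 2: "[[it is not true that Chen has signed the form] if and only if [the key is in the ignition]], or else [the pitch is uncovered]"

Statement 1: This is (¬S ↑ (¬P ↓ ¬U)) ∨ V.

¬S = ¬F = T
¬P = ¬F = T
¬U = ¬T = F
¬P ↓ ¬U = T ↓ F = F
¬S ↑ (¬P ↓ ¬U) = T ↑ F = T
(¬S ↑ (¬P ↓ ¬U)) ∨ V = T ∨ T = T
Hence Statement 1 is true.

Statement 2: Formalization: (¬U ↔ R) ∨ ¬V

¬U = ¬T = F
¬U ↔ R = F ↔ F = T
¬V = ¬T = F
(¬U ↔ R) ∨ ¬V = T ∨ F = T
Hence Statement 2 is true.

2 of the 2 statements are true (Statement 1, Statement 2).

2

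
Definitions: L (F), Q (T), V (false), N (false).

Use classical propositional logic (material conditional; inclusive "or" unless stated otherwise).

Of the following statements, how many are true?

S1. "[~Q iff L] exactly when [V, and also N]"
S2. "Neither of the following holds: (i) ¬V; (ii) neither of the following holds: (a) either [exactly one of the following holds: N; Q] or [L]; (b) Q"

0

S1: In symbols: (¬Q ↔ L) ↔ (V ∧ N)

¬Q = ¬T = F
¬Q ↔ L = F ↔ F = T
V ∧ N = F ∧ F = F
(¬Q ↔ L) ↔ (V ∧ N) = T ↔ F = F
Thus S1 is false.

S2: In symbols: ¬V ↓ (((N ⊕ Q) ∨ L) ↓ Q)

¬V = ¬F = T
N ⊕ Q = F ⊕ T = T
(N ⊕ Q) ∨ L = T ∨ F = T
((N ⊕ Q) ∨ L) ↓ Q = T ↓ T = F
¬V ↓ (((N ⊕ Q) ∨ L) ↓ Q) = T ↓ F = F
So S2 is false.

0 of the 2 statements are true (none).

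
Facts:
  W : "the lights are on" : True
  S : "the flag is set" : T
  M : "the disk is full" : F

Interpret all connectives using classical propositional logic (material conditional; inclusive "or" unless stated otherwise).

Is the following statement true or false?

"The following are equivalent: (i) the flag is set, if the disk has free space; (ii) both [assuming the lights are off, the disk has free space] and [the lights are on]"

true

Values: M=F, S=T, W=T.
This is (¬M → S) ↔ ((¬W → ¬M) ∧ W).

¬M = ¬F = T
¬M → S = T → T = T
¬W = ¬T = F
¬M = ¬F = T
¬W → ¬M = F → T = T
(¬W → ¬M) ∧ W = T ∧ T = T
(¬M → S) ↔ ((¬W → ¬M) ∧ W) = T ↔ T = T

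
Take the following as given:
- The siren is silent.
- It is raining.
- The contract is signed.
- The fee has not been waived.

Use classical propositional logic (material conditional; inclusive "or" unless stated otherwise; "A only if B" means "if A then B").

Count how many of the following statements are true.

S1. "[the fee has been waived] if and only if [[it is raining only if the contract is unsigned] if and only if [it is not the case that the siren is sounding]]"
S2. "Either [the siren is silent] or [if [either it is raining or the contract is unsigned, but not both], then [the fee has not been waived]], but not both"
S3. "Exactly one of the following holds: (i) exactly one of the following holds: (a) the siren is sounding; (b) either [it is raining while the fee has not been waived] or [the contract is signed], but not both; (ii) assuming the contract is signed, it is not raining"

Let V = "the fee has been waived" (False), L = "it is raining" (True), K = "the contract is signed" (True), D = "the siren is sounding" (False).

S1: Formalization: V iff ((L -> not K) iff not D)

not K = not True = False
L -> not K = True -> False = False
not D = not False = True
(L -> not K) iff not D = False iff True = False
V iff ((L -> not K) iff not D) = False iff False = True
So S1 is true.

S2: Parsed as not D xor ((L xor not K) -> not V)

not D = not False = True
not K = not True = False
L xor not K = True xor False = True
not V = not False = True
(L xor not K) -> not V = True -> True = True
not D xor ((L xor not K) -> not V) = True xor True = False
Hence S2 is false.

S3: Parsed as (D xor ((L and not V) xor K)) xor (K -> not L)

not V = not False = True
L and not V = True and True = True
(L and not V) xor K = True xor True = False
D xor ((L and not V) xor K) = False xor False = False
not L = not True = False
K -> not L = True -> False = False
(D xor ((L and not V) xor K)) xor (K -> not L) = False xor False = False
Thus S3 is false.

1 of the 3 statements is true (S1).

1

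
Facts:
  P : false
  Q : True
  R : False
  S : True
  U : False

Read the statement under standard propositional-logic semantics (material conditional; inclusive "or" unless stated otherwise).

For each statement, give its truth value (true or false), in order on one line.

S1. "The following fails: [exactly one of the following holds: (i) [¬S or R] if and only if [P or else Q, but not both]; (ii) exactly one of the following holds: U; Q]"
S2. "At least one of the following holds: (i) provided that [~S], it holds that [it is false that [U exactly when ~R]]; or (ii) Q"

S1: Formalization: ¬(((¬S ∨ R) ↔ (P ⊕ Q)) ⊕ (U ⊕ Q))

¬S = ¬T = F
¬S ∨ R = F ∨ F = F
P ⊕ Q = F ⊕ T = T
(¬S ∨ R) ↔ (P ⊕ Q) = F ↔ T = F
U ⊕ Q = F ⊕ T = T
((¬S ∨ R) ↔ (P ⊕ Q)) ⊕ (U ⊕ Q) = F ⊕ T = T
¬(((¬S ∨ R) ↔ (P ⊕ Q)) ⊕ (U ⊕ Q)) = ¬T = F
So S1 is false.

S2: In symbols: (¬S → ¬(U ↔ ¬R)) ∨ Q

¬S = ¬T = F
¬R = ¬F = T
U ↔ ¬R = F ↔ T = F
¬(U ↔ ¬R) = ¬F = T
¬S → ¬(U ↔ ¬R) = F → T = T
(¬S → ¬(U ↔ ¬R)) ∨ Q = T ∨ T = T
Thus S2 is true.

S1 False; S2 True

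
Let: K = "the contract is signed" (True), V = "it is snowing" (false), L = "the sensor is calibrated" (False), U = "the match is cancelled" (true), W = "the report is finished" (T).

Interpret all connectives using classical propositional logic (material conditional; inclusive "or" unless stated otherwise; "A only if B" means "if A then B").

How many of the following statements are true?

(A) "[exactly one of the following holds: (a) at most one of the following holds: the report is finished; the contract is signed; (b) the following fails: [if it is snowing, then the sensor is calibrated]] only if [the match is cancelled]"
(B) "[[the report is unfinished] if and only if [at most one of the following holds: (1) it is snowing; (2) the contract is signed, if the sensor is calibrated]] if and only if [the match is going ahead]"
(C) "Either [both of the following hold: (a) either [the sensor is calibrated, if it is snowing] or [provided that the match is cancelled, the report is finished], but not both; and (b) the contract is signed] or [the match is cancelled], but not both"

3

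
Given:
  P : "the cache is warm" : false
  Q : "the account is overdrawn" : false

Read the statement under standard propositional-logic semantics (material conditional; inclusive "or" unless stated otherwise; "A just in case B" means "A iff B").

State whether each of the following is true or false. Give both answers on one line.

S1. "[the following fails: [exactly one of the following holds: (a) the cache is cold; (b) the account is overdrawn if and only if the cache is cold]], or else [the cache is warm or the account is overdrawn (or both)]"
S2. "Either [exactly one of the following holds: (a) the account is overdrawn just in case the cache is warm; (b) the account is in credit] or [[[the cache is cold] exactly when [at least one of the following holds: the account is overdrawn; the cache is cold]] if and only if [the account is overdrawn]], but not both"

S1: In symbols: not (not P xor (Q iff not P)) or (P or Q)

not P = not False = True
not P = not False = True
Q iff not P = False iff True = False
not P xor (Q iff not P) = True xor False = True
not (not P xor (Q iff not P)) = not True = False
P or Q = False or False = False
not (not P xor (Q iff not P)) or (P or Q) = False or False = False
So S1 is false.

S2: In symbols: ((Q iff P) xor not Q) xor ((not P iff (Q or not P)) iff Q)

Q iff P = False iff False = True
not Q = not False = True
(Q iff P) xor not Q = True xor True = False
not P = not False = True
not P = not False = True
Q or not P = False or True = True
not P iff (Q or not P) = True iff True = True
(not P iff (Q or not P)) iff Q = True iff False = False
((Q iff P) xor not Q) xor ((not P iff (Q or not P)) iff Q) = False xor False = False
So S2 is false.

S1 false, S2 false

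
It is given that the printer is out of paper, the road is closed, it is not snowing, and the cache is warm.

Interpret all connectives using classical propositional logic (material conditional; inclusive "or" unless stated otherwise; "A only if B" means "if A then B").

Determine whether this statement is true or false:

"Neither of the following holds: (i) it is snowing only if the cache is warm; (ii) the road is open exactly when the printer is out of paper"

Let R = "it is snowing" (F), S = "the cache is warm" (T), Q = "the road is closed" (T), P = "the printer has paper" (F).
This is (R → S) ↓ (¬Q ↔ ¬P).

R → S = F → T = T
¬Q = ¬T = F
¬P = ¬F = T
¬Q ↔ ¬P = F ↔ T = F
(R → S) ↓ (¬Q ↔ ¬P) = T ↓ F = F

The statement is false.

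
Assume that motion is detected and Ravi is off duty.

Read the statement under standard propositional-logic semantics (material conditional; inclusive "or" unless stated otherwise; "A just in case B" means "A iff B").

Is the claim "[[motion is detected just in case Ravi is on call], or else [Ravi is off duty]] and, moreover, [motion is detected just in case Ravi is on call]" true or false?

False

Let D = "motion is detected" (T), U = "Ravi is on call" (F).
This is ((D ↔ U) ∨ ¬U) ∧ (D ↔ U).

D ↔ U = T ↔ F = F
¬U = ¬F = T
(D ↔ U) ∨ ¬U = F ∨ T = T
D ↔ U = T ↔ F = F
((D ↔ U) ∨ ¬U) ∧ (D ↔ U) = T ∧ F = F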